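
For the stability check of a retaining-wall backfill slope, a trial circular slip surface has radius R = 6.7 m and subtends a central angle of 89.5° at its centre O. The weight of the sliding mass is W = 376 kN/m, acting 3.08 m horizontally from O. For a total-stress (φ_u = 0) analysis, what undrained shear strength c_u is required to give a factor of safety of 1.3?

FS = c_u·L_a·R / (W·d), so c_u = FS·W·d / (L_a·R).
Arc length L_a = R·θ = 6.7·(89.5°·π/180) = 6.7·1.5621 = 10.47 m
c_u = 1.3·376·3.08 / (10.47·6.7) = 1505.5 / 70.12 = 21.47 kPa

c_u = 21.5 kPa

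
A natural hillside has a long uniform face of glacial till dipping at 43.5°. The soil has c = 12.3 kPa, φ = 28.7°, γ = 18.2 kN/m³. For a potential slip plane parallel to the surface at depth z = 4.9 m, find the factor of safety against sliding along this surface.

FS = 0.85

For an infinite slope with a slip plane parallel to the surface (no pore pressure): FS = [c + γz cos²β tanφ] / [γz sinβ cosβ].
γz = 18.2·4.9 = 89.18 kN/m²
Numerator = 12.3 + 89.18·cos²43.5°·tan28.7° = 12.3 + 89.18·0.5262·0.5475 = 37.990 kPa
Denominator = 89.18·sin43.5°·cos43.5° = 89.18·0.6884·0.7254 = 44.529 kPa
FS = 37.990 / 44.529 = 0.853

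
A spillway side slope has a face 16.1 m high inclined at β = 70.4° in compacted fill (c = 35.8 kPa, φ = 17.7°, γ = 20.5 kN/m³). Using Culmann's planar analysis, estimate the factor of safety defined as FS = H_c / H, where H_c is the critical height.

FS = 0.99

H_c = (4c/γ) · sinβ cosφ / [1 − cos(β − φ)]
    = (4·35.8/20.5) · sin70.4°·cos17.7° / [1 − cos52.7°]
    = 6.985 · 0.8975 / 0.3940 = 15.91 m
FS = H_c / H = 15.91 / 16.1 = 0.988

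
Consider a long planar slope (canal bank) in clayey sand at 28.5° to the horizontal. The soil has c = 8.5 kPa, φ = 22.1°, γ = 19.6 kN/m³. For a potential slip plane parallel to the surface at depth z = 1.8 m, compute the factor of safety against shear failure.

FS = 1.32

For an infinite slope with a slip plane parallel to the surface (no pore pressure): FS = [c + γz cos²β tanφ] / [γz sinβ cosβ].
γz = 19.6·1.8 = 35.28 kN/m²
Numerator = 8.5 + 35.28·cos²28.5°·tan22.1° = 8.5 + 35.28·0.7723·0.4061 = 19.564 kPa
Denominator = 35.28·sin28.5°·cos28.5° = 35.28·0.4772·0.8788 = 14.794 kPa
FS = 19.564 / 14.794 = 1.322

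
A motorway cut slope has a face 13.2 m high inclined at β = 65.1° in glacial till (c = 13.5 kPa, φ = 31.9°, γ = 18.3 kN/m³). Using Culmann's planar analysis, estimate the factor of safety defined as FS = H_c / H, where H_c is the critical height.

H_c = (4c/γ) · sinβ cosφ / [1 − cos(β − φ)]
    = (4·13.5/18.3) · sin65.1°·cos31.9° / [1 − cos33.2°]
    = 2.951 · 0.7701 / 0.1632 = 13.92 m
FS = H_c / H = 13.92 / 13.2 = 1.055

FS = 1.05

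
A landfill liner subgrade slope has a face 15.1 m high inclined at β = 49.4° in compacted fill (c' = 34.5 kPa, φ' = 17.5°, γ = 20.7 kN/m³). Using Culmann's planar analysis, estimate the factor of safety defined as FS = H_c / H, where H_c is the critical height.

FS = 2.12

H_c = (4c'/γ) · sinβ cosφ' / [1 − cos(β − φ')]
    = (4·34.5/20.7) · sin49.4°·cos17.5° / [1 − cos31.9°]
    = 6.667 · 0.7241 / 0.1510 = 31.96 m
FS = H_c / H = 31.96 / 15.1 = 2.117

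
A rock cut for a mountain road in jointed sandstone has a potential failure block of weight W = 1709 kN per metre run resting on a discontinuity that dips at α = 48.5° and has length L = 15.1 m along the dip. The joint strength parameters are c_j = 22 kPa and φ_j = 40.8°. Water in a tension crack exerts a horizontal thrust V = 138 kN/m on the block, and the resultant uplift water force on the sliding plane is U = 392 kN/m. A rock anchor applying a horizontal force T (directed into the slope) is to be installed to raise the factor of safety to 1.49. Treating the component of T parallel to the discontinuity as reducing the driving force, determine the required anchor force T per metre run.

Resolving forces along and normal to the sliding plane, with the horizontal anchor force T adding T·sinα to the effective normal force and T·cosα acting up the plane against the driving force:
FS = [c_jL + (W cosα − U − V sinα + T sinα) tanφ_j] / [W sinα + V cosα − T cosα]
Without the anchor: N' = 637.1 kN/m, driving T_d = 1371.4 kN/m, resisting R = 22·15.1 + 637.1·tan40.8° = 882.1 kN/m, FS = 0.64.
Setting FS = 1.49 and solving for T:
1.49·(1371.4 − T cos48.5°) = 882.1 + T sin48.5°·tan40.8°
T·(sin48.5°·tan40.8° + 1.49·cos48.5°) = 1.49·1371.4 − 882.1
T·(0.7490·0.8632 + 1.49·0.6626) = 2043.4 − 882.1 = 1161.3
T·1.6338 = 1161.3
T = 710.8 kN/m

T = 711 kN/m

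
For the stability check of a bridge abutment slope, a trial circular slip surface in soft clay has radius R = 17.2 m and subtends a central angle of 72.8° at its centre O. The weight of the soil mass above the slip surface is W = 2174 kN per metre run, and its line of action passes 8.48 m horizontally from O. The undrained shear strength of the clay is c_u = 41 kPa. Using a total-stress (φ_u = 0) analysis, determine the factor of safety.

Taking moments about the centre O, the resisting moment is provided by the undrained shear strength acting along the arc:
Arc length L_a = R·θ = 17.2·(72.8°·π/180) = 17.2·1.2706 = 21.85 m
M_R = c_u·L_a·R = 41·21.85·17.2 = 15411.7 kN·m/m
M_D = W·d = 2174·8.48 = 18435.5 kN·m/m
FS = M_R / M_D = 15411.7 / 18435.5 = 0.836

FS = 0.84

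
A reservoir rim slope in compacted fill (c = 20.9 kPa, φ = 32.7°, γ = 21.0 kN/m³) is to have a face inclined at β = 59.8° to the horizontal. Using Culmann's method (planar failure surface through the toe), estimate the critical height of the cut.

H_c = 26.37 m

Culmann's analysis gives the critical failure plane at α_cr = (β + φ)/2 = (59.8 + 32.7)/2 = 46.2°, and the critical height
H_c = (4c/γ) · sinβ cosφ / [1 − cos(β − φ)]
    = (4·20.9/21.0) · sin59.8°·cos32.7° / [1 − cos(27.1°)]
    = 3.981 · 0.8643·0.8415 / [1 − 0.8902]
    = 3.981 · 0.7273 / 0.1098
    = 26.37 m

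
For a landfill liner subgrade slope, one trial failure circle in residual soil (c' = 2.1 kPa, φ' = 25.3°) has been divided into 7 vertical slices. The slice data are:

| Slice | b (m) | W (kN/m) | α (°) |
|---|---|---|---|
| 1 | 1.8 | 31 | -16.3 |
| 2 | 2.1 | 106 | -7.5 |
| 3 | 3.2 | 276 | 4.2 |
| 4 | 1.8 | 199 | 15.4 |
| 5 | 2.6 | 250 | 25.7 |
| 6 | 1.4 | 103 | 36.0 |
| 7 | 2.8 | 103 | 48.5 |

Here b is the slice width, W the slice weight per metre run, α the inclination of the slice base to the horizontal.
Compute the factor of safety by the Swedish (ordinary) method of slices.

Ordinary method of slices: FS = Σ[c'·Δl_i + (W_i cosα_i)·tanφ'] / Σ W_i sinα_i, with Δl_i = b_i / cosα_i.
Slice 1: Δl = 1.8/cos(-16.3°) = 1.875 m; N'_1 = 31·cos(-16.3°) = 29.8; c'Δl = 3.94; W sinα = -8.7
Slice 2: Δl = 2.1/cos(-7.5°) = 2.118 m; N'_2 = 106·cos(-7.5°) = 105.1; c'Δl = 4.45; W sinα = -13.8
Slice 3: Δl = 3.2/cos4.2° = 3.209 m; N'_3 = 276·cos4.2° = 275.3; c'Δl = 6.74; W sinα = 20.2
Slice 4: Δl = 1.8/cos15.4° = 1.867 m; N'_4 = 199·cos15.4° = 191.9; c'Δl = 3.92; W sinα = 52.8
Slice 5: Δl = 2.6/cos25.7° = 2.885 m; N'_5 = 250·cos25.7° = 225.3; c'Δl = 6.06; W sinα = 108.4
Slice 6: Δl = 1.4/cos36.0° = 1.730 m; N'_6 = 103·cos36.0° = 83.3; c'Δl = 3.63; W sinα = 60.5
Slice 7: Δl = 2.8/cos48.5° = 4.226 m; N'_7 = 103·cos48.5° = 68.2; c'Δl = 8.87; W sinα = 77.1
Σc'Δl = 37.6 kN/m; ΣN' = 978.8 kN/m; ΣW sinα = 296.6 kN/m
Resisting = 37.6 + 978.8·tan25.3° = 37.6 + 462.7 = 500.3 kN/m
FS = 500.3 / 296.6 = 1.687

FS = 1.69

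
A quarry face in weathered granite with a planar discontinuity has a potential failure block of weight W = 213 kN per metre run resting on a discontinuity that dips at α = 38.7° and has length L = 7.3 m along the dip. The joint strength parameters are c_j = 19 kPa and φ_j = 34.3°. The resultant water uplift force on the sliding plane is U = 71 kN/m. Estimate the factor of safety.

Resolving the block weight along and normal to the plane and applying the Mohr–Coulomb strength on the joint:
N' = W cosα − U = 213·cos38.7° − 71 = 95.2 kN/m
Driving force T = W sinα = 213·sin38.7° = 133.2 kN/m
Resisting force R = c_j·L + N'·tanφ_j = 19·7.3 + 95.2·tan34.3° = 138.7 + 65.0 = 203.7 kN/m
FS = R / T = 203.7 / 133.2 = 1.529

FS = 1.53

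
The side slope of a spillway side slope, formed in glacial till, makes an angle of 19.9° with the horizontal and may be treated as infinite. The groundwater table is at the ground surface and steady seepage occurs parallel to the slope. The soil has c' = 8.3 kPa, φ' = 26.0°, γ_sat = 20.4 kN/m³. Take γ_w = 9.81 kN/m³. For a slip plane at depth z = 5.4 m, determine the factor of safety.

With seepage parallel to the slope and the water table at the surface, the effective normal stress on the slip plane uses the buoyant unit weight γ' = γ_sat − γ_w while the driving shear stress uses γ_sat:
FS = [c' + γ' z cos²β tanφ'] / [γ_sat z sinβ cosβ]
γ' = 20.4 − 9.81 = 10.59 kN/m³
Numerator = 8.3 + 10.59·5.4·cos²19.9°·tan26.0° = 8.3 + 10.59·5.4·0.8841·0.4877 = 32.960 kPa
Denominator = 20.4·5.4·sin19.9°·cos19.9° = 20.4·5.4·0.3404·0.9403 = 35.257 kPa
FS = 32.960 / 35.257 = 0.935

FS = 0.93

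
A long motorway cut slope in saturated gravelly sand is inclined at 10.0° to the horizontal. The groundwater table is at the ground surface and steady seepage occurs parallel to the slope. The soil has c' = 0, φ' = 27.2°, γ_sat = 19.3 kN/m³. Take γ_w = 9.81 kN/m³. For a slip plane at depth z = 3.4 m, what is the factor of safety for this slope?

With seepage parallel to the slope and the water table at the surface, the effective normal stress on the slip plane uses the buoyant unit weight γ' = γ_sat − γ_w while the driving shear stress uses γ_sat:
FS = [c' + γ' z cos²β tanφ'] / [γ_sat z sinβ cosβ]
(For c' = 0 this reduces to FS = (γ'/γ_sat)·tanφ'/tanβ.)
γ' = 19.3 − 9.81 = 9.49 kN/m³
Numerator = 0.0 + 9.49·3.4·cos²10.0°·tan27.2° = 0.0 + 9.49·3.4·0.9698·0.5139 = 16.082 kPa
Denominator = 19.3·3.4·sin10.0°·cos10.0° = 19.3·3.4·0.1736·0.9848 = 11.222 kPa
FS = 16.082 / 11.222 = 1.433

FS = 1.43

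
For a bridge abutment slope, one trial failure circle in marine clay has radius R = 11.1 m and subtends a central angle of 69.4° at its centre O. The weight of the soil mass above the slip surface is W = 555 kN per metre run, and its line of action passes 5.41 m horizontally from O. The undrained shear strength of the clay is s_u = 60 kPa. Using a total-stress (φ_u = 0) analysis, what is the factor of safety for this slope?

FS = 2.98

Taking moments about the centre O, the resisting moment is provided by the undrained shear strength acting along the arc:
Arc length L_a = R·θ = 11.1·(69.4°·π/180) = 11.1·1.2113 = 13.44 m
M_R = s_u·L_a·R = 60·13.44·11.1 = 8954.3 kN·m/m
M_D = W·d = 555·5.41 = 3002.6 kN·m/m
FS = M_R / M_D = 8954.3 / 3002.6 = 2.982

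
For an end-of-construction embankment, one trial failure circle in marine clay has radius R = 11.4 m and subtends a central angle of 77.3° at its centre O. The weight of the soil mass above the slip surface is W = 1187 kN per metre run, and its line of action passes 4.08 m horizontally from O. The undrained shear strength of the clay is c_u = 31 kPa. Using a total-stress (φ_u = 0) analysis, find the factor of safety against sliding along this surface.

Taking moments about the centre O, the resisting moment is provided by the undrained shear strength acting along the arc:
Arc length L_a = R·θ = 11.4·(77.3°·π/180) = 11.4·1.3491 = 15.38 m
M_R = c_u·L_a·R = 31·15.38·11.4 = 5435.4 kN·m/m
M_D = W·d = 1187·4.08 = 4843.0 kN·m/m
FS = M_R / M_D = 5435.4 / 4843.0 = 1.122

FS = 1.12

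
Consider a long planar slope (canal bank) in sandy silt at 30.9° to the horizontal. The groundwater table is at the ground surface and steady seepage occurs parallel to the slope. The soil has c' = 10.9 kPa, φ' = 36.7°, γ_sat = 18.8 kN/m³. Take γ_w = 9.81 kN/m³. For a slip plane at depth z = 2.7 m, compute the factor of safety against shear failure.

FS = 1.08

With seepage parallel to the slope and the water table at the surface, the effective normal stress on the slip plane uses the buoyant unit weight γ' = γ_sat − γ_w while the driving shear stress uses γ_sat:
FS = [c' + γ' z cos²β tanφ'] / [γ_sat z sinβ cosβ]
γ' = 18.8 − 9.81 = 8.99 kN/m³
Numerator = 10.9 + 8.99·2.7·cos²30.9°·tan36.7° = 10.9 + 8.99·2.7·0.7363·0.7454 = 24.221 kPa
Denominator = 18.8·2.7·sin30.9°·cos30.9° = 18.8·2.7·0.5135·0.8581 = 22.367 kPa
FS = 24.221 / 22.367 = 1.083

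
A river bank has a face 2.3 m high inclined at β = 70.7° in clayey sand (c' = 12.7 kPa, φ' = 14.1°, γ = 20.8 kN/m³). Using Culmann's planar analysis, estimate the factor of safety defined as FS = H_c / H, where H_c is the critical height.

FS = 2.16

H_c = (4c'/γ) · sinβ cosφ' / [1 − cos(β − φ')]
    = (4·12.7/20.8) · sin70.7°·cos14.1° / [1 − cos56.6°]
    = 2.442 · 0.9154 / 0.4495 = 4.97 m
FS = H_c / H = 4.97 / 2.3 = 2.162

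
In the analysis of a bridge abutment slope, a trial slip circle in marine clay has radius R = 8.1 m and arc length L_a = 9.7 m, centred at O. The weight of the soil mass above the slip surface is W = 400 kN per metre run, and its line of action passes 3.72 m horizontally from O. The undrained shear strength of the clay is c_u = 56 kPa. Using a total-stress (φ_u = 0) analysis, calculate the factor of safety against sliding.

Taking moments about the centre O, the resisting moment is provided by the undrained shear strength acting along the arc:
M_R = c_u·L_a·R = 56·9.70·8.1 = 4399.9 kN·m/m
M_D = W·d = 400·3.72 = 1488.0 kN·m/m
FS = M_R / M_D = 4399.9 / 1488.0 = 2.957

FS = 2.96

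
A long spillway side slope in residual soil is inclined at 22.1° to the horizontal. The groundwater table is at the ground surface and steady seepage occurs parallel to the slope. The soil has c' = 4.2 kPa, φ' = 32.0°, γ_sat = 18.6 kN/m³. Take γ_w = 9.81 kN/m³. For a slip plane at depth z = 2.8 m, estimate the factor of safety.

With seepage parallel to the slope and the water table at the surface, the effective normal stress on the slip plane uses the buoyant unit weight γ' = γ_sat − γ_w while the driving shear stress uses γ_sat:
FS = [c' + γ' z cos²β tanφ'] / [γ_sat z sinβ cosβ]
γ' = 18.6 − 9.81 = 8.79 kN/m³
Numerator = 4.2 + 8.79·2.8·cos²22.1°·tan32.0° = 4.2 + 8.79·2.8·0.8585·0.6249 = 17.402 kPa
Denominator = 18.6·2.8·sin22.1°·cos22.1° = 18.6·2.8·0.3762·0.9265 = 18.154 kPa
FS = 17.402 / 18.154 = 0.959

FS = 0.96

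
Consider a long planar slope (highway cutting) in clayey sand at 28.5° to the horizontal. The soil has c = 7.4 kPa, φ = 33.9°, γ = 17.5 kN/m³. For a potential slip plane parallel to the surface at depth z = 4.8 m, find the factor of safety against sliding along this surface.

FS = 1.45

For an infinite slope with a slip plane parallel to the surface (no pore pressure): FS = [c + γz cos²β tanφ] / [γz sinβ cosβ].
γz = 17.5·4.8 = 84.00 kN/m²
Numerator = 7.4 + 84.00·cos²28.5°·tan33.9° = 7.4 + 84.00·0.7723·0.6720 = 50.994 kPa
Denominator = 84.00·sin28.5°·cos28.5° = 84.00·0.4772·0.8788 = 35.224 kPa
FS = 50.994 / 35.224 = 1.448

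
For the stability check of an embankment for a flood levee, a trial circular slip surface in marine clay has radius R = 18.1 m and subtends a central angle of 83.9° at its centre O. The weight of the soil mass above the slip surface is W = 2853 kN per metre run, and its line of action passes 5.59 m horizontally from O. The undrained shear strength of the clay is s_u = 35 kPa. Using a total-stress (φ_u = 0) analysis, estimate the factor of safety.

Taking moments about the centre O, the resisting moment is provided by the undrained shear strength acting along the arc:
Arc length L_a = R·θ = 18.1·(83.9°·π/180) = 18.1·1.4643 = 26.50 m
M_R = s_u·L_a·R = 35·26.50·18.1 = 16790.5 kN·m/m
M_D = W·d = 2853·5.59 = 15948.3 kN·m/m
FS = M_R / M_D = 16790.5 / 15948.3 = 1.053

FS = 1.05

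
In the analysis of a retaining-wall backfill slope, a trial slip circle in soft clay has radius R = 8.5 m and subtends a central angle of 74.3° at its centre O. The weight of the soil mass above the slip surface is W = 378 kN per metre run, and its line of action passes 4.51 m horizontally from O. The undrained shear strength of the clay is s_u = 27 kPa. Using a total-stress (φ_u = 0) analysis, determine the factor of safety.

FS = 1.48

Taking moments about the centre O, the resisting moment is provided by the undrained shear strength acting along the arc:
Arc length L_a = R·θ = 8.5·(74.3°·π/180) = 8.5·1.2968 = 11.02 m
M_R = s_u·L_a·R = 27·11.02·8.5 = 2529.7 kN·m/m
M_D = W·d = 378·4.51 = 1704.8 kN·m/m
FS = M_R / M_D = 2529.7 / 1704.8 = 1.484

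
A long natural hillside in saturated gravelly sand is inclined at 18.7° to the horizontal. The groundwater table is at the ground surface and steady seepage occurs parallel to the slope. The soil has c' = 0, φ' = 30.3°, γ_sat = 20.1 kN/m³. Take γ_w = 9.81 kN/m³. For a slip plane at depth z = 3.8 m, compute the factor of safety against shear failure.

FS = 0.88

With seepage parallel to the slope and the water table at the surface, the effective normal stress on the slip plane uses the buoyant unit weight γ' = γ_sat − γ_w while the driving shear stress uses γ_sat:
FS = [c' + γ' z cos²β tanφ'] / [γ_sat z sinβ cosβ]
(For c' = 0 this reduces to FS = (γ'/γ_sat)·tanφ'/tanβ.)
γ' = 20.1 − 9.81 = 10.29 kN/m³
Numerator = 0.0 + 10.29·3.8·cos²18.7°·tan30.3° = 0.0 + 10.29·3.8·0.8972·0.5844 = 20.501 kPa
Denominator = 20.1·3.8·sin18.7°·cos18.7° = 20.1·3.8·0.3206·0.9472 = 23.196 kPa
FS = 20.501 / 23.196 = 0.884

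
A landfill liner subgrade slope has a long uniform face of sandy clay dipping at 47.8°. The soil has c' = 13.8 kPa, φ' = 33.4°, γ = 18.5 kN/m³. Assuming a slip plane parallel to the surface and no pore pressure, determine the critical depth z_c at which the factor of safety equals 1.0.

Setting FS = 1.00 in FS = [c' + γz cos²β tanφ'] / [γz sinβ cosβ] and solving for z:
z = c' / [γ cosβ (FS·sinβ − cosβ·tanφ')]
  = 13.8 / [18.5·cos47.8°·(1.00·sin47.8° − cos47.8°·tan33.4°)]
  = 13.8 / [18.5·0.6717·(1.00·0.7408 − 0.6717·0.6594)]
  = 13.8 / 3.7018 = 3.728 m

z_c = 3.73 m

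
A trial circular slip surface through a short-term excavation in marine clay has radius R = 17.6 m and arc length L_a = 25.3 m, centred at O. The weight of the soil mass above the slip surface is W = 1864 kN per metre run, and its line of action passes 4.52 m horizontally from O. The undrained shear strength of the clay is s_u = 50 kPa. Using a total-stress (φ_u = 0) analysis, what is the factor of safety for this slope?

FS = 2.64

Taking moments about the centre O, the resisting moment is provided by the undrained shear strength acting along the arc:
M_R = s_u·L_a·R = 50·25.30·17.6 = 22264.0 kN·m/m
M_D = W·d = 1864·4.52 = 8425.3 kN·m/m
FS = M_R / M_D = 22264.0 / 8425.3 = 2.643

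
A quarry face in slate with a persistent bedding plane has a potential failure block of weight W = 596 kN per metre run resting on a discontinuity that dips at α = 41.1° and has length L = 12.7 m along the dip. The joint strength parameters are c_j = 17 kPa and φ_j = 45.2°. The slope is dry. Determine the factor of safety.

Resolving the block weight along and normal to the plane and applying the Mohr–Coulomb strength on the joint:
N' = W cosα = 596·cos41.1° = 449.1 kN/m
Driving force T = W sinα = 596·sin41.1° = 391.8 kN/m
Resisting force R = c_j·L + N'·tanφ_j = 17·12.7 + 449.1·tan45.2° = 215.9 + 452.3 = 668.2 kN/m
FS = R / T = 668.2 / 391.8 = 1.705

FS = 1.71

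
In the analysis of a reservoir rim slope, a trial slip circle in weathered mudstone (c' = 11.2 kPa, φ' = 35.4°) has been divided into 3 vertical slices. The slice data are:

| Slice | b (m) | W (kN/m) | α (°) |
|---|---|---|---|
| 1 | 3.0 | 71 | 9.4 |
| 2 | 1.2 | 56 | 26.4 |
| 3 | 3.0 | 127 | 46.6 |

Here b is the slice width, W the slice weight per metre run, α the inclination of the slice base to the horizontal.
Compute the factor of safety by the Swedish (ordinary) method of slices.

FS = 1.91

Ordinary method of slices: FS = Σ[c'·Δl_i + (W_i cosα_i)·tanφ'] / Σ W_i sinα_i, with Δl_i = b_i / cosα_i.
Slice 1: Δl = 3.0/cos9.4° = 3.041 m; N'_1 = 71·cos9.4° = 70.0; c'Δl = 34.06; W sinα = 11.6
Slice 2: Δl = 1.2/cos26.4° = 1.340 m; N'_2 = 56·cos26.4° = 50.2; c'Δl = 15.00; W sinα = 24.9
Slice 3: Δl = 3.0/cos46.6° = 4.366 m; N'_3 = 127·cos46.6° = 87.3; c'Δl = 48.90; W sinα = 92.3
Σc'Δl = 98.0 kN/m; ΣN' = 207.5 kN/m; ΣW sinα = 128.8 kN/m
Resisting = 98.0 + 207.5·tan35.4° = 98.0 + 147.4 = 245.4 kN/m
FS = 245.4 / 128.8 = 1.906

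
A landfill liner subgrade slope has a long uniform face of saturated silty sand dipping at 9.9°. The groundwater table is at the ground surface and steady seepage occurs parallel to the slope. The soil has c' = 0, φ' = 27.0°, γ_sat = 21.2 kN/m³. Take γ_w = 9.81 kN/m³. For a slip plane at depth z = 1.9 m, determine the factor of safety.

With seepage parallel to the slope and the water table at the surface, the effective normal stress on the slip plane uses the buoyant unit weight γ' = γ_sat − γ_w while the driving shear stress uses γ_sat:
FS = [c' + γ' z cos²β tanφ'] / [γ_sat z sinβ cosβ]
(For c' = 0 this reduces to FS = (γ'/γ_sat)·tanφ'/tanβ.)
γ' = 21.2 − 9.81 = 11.39 kN/m³
Numerator = 0.0 + 11.39·1.9·cos²9.9°·tan27.0° = 0.0 + 11.39·1.9·0.9704·0.5095 = 10.701 kPa
Denominator = 21.2·1.9·sin9.9°·cos9.9° = 21.2·1.9·0.1719·0.9851 = 6.822 kPa
FS = 10.701 / 6.822 = 1.569

FS = 1.57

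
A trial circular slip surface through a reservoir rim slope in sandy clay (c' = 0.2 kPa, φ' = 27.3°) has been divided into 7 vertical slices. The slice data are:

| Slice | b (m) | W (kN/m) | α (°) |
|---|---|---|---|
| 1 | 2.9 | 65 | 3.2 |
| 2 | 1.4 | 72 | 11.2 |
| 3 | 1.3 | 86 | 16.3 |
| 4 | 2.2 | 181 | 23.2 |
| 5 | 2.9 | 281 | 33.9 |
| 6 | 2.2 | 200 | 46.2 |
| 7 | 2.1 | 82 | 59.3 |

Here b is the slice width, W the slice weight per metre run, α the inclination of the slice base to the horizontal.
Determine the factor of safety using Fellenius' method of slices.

FS = 0.86

Ordinary method of slices: FS = Σ[c'·Δl_i + (W_i cosα_i)·tanφ'] / Σ W_i sinα_i, with Δl_i = b_i / cosα_i.
Slice 1: Δl = 2.9/cos3.2° = 2.905 m; N'_1 = 65·cos3.2° = 64.9; c'Δl = 0.58; W sinα = 3.6
Slice 2: Δl = 1.4/cos11.2° = 1.427 m; N'_2 = 72·cos11.2° = 70.6; c'Δl = 0.29; W sinα = 14.0
Slice 3: Δl = 1.3/cos16.3° = 1.354 m; N'_3 = 86·cos16.3° = 82.5; c'Δl = 0.27; W sinα = 24.1
Slice 4: Δl = 2.2/cos23.2° = 2.394 m; N'_4 = 181·cos23.2° = 166.4; c'Δl = 0.48; W sinα = 71.3
Slice 5: Δl = 2.9/cos33.9° = 3.494 m; N'_5 = 281·cos33.9° = 233.2; c'Δl = 0.70; W sinα = 156.7
Slice 6: Δl = 2.2/cos46.2° = 3.179 m; N'_6 = 200·cos46.2° = 138.4; c'Δl = 0.64; W sinα = 144.4
Slice 7: Δl = 2.1/cos59.3° = 4.113 m; N'_7 = 82·cos59.3° = 41.9; c'Δl = 0.82; W sinα = 70.5
Σc'Δl = 3.8 kN/m; ΣN' = 798.0 kN/m; ΣW sinα = 484.6 kN/m
Resisting = 3.8 + 798.0·tan27.3° = 3.8 + 411.9 = 415.6 kN/m
FS = 415.6 / 484.6 = 0.858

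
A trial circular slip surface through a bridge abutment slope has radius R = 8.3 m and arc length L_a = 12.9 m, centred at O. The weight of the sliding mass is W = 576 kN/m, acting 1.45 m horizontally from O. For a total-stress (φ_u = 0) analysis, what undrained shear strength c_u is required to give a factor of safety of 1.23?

FS = c_u·L_a·R / (W·d), so c_u = FS·W·d / (L_a·R).
c_u = 1.23·576·1.45 / (12.90·8.3) = 1027.3 / 107.07 = 9.59 kPa

c_u = 9.6 kPa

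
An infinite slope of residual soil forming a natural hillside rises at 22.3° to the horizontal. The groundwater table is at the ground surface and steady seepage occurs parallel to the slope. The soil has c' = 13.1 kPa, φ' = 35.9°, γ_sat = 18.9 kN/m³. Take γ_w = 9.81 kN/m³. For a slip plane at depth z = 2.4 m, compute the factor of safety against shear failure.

With seepage parallel to the slope and the water table at the surface, the effective normal stress on the slip plane uses the buoyant unit weight γ' = γ_sat − γ_w while the driving shear stress uses γ_sat:
FS = [c' + γ' z cos²β tanφ'] / [γ_sat z sinβ cosβ]
γ' = 18.9 − 9.81 = 9.09 kN/m³
Numerator = 13.1 + 9.09·2.4·cos²22.3°·tan35.9° = 13.1 + 9.09·2.4·0.8560·0.7239 = 26.618 kPa
Denominator = 18.9·2.4·sin22.3°·cos22.3° = 18.9·2.4·0.3795·0.9252 = 15.925 kPa
FS = 26.618 / 15.925 = 1.671

FS = 1.67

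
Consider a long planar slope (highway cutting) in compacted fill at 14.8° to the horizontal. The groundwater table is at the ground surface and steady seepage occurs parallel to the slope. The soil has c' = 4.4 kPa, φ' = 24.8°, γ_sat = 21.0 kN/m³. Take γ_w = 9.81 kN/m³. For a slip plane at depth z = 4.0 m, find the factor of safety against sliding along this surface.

FS = 1.14

With seepage parallel to the slope and the water table at the surface, the effective normal stress on the slip plane uses the buoyant unit weight γ' = γ_sat − γ_w while the driving shear stress uses γ_sat:
FS = [c' + γ' z cos²β tanφ'] / [γ_sat z sinβ cosβ]
γ' = 21.0 − 9.81 = 11.19 kN/m³
Numerator = 4.4 + 11.19·4.0·cos²14.8°·tan24.8° = 4.4 + 11.19·4.0·0.9347·0.4621 = 23.732 kPa
Denominator = 21.0·4.0·sin14.8°·cos14.8° = 21.0·4.0·0.2554·0.9668 = 20.746 kPa
FS = 23.732 / 20.746 = 1.144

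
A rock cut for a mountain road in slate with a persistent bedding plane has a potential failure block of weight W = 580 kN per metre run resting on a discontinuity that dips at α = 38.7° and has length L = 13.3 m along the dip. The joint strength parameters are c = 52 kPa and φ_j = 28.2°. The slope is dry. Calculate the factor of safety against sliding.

FS = 2.58

Resolving the block weight along and normal to the plane and applying the Mohr–Coulomb strength on the joint:
N' = W cosα = 580·cos38.7° = 452.6 kN/m
Driving force T = W sinα = 580·sin38.7° = 362.6 kN/m
Resisting force R = c·L + N'·tanφ_j = 52·13.3 + 452.6·tan28.2° = 691.6 + 242.7 = 934.3 kN/m
FS = R / T = 934.3 / 362.6 = 2.576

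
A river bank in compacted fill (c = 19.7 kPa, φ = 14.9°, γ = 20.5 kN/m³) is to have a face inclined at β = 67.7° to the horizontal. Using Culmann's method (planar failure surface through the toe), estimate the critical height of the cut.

H_c = 8.69 m

Culmann's analysis gives the critical failure plane at α_cr = (β + φ)/2 = (67.7 + 14.9)/2 = 41.3°, and the critical height
H_c = (4c/γ) · sinβ cosφ / [1 − cos(β − φ)]
    = (4·19.7/20.5) · sin67.7°·cos14.9° / [1 − cos(52.8°)]
    = 3.844 · 0.9252·0.9664 / [1 − 0.6046]
    = 3.844 · 0.8941 / 0.3954
    = 8.69 m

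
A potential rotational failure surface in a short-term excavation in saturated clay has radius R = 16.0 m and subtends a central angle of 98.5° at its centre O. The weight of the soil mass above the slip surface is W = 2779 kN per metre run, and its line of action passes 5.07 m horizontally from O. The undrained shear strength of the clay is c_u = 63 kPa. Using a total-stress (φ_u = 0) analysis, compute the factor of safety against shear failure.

Taking moments about the centre O, the resisting moment is provided by the undrained shear strength acting along the arc:
Arc length L_a = R·θ = 16.0·(98.5°·π/180) = 16.0·1.7191 = 27.51 m
M_R = c_u·L_a·R = 63·27.51·16.0 = 27726.4 kN·m/m
M_D = W·d = 2779·5.07 = 14089.5 kN·m/m
FS = M_R / M_D = 27726.4 / 14089.5 = 1.968

FS = 1.97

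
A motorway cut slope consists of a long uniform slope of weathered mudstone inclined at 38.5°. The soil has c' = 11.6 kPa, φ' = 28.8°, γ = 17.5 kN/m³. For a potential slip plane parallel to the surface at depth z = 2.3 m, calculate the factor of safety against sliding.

FS = 1.28

For an infinite slope with a slip plane parallel to the surface (no pore pressure): FS = [c' + γz cos²β tanφ'] / [γz sinβ cosβ].
γz = 17.5·2.3 = 40.25 kN/m²
Numerator = 11.6 + 40.25·cos²38.5°·tan28.8° = 11.6 + 40.25·0.6125·0.5498 = 25.153 kPa
Denominator = 40.25·sin38.5°·cos38.5° = 40.25·0.6225·0.7826 = 19.609 kPa
FS = 25.153 / 19.609 = 1.283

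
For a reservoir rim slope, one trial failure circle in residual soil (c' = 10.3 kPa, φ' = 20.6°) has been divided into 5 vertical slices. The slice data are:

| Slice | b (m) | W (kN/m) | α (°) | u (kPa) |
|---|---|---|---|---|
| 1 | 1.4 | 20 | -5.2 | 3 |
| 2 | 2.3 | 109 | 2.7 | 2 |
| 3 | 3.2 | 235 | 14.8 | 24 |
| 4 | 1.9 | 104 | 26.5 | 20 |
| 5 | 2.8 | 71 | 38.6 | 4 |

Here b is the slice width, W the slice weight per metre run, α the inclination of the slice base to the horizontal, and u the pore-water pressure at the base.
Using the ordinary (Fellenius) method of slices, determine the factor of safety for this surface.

Ordinary method of slices: FS = Σ[c'·Δl_i + (W_i cosα_i − u_i·Δl_i)·tanφ'] / Σ W_i sinα_i, with Δl_i = b_i / cosα_i.
Slice 1: Δl = 1.4/cos(-5.2°) = 1.406 m; N'_1 = 20·cos(-5.2°) − 3·1.406 = 15.7; c'Δl = 14.48; W sinα = -1.8
Slice 2: Δl = 2.3/cos2.7° = 2.303 m; N'_2 = 109·cos2.7° − 2·2.303 = 104.3; c'Δl = 23.72; W sinα = 5.1
Slice 3: Δl = 3.2/cos14.8° = 3.310 m; N'_3 = 235·cos14.8° − 24·3.310 = 147.8; c'Δl = 34.09; W sinα = 60.0
Slice 4: Δl = 1.9/cos26.5° = 2.123 m; N'_4 = 104·cos26.5° − 20·2.123 = 50.6; c'Δl = 21.87; W sinα = 46.4
Slice 5: Δl = 2.8/cos38.6° = 3.583 m; N'_5 = 71·cos38.6° − 4·3.583 = 41.2; c'Δl = 36.90; W sinα = 44.3
Σc'Δl = 131.1 kN/m; ΣN' = 359.5 kN/m; ΣW sinα = 154.1 kN/m
Resisting = 131.1 + 359.5·tan20.6° = 131.1 + 135.1 = 266.2 kN/m
FS = 266.2 / 154.1 = 1.728

FS = 1.73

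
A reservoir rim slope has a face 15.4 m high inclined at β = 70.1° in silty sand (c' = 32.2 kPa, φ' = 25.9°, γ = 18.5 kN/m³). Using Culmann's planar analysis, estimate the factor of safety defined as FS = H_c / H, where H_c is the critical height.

H_c = (4c'/γ) · sinβ cosφ' / [1 − cos(β − φ')]
    = (4·32.2/18.5) · sin70.1°·cos25.9° / [1 − cos44.2°]
    = 6.962 · 0.8458 / 0.2831 = 20.80 m
FS = H_c / H = 20.80 / 15.4 = 1.351

FS = 1.35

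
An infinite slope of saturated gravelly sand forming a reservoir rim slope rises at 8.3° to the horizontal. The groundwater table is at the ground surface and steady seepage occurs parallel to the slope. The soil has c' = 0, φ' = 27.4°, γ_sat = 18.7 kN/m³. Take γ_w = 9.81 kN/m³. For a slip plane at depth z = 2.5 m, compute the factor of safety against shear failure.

FS = 1.69

With seepage parallel to the slope and the water table at the surface, the effective normal stress on the slip plane uses the buoyant unit weight γ' = γ_sat − γ_w while the driving shear stress uses γ_sat:
FS = [c' + γ' z cos²β tanφ'] / [γ_sat z sinβ cosβ]
(For c' = 0 this reduces to FS = (γ'/γ_sat)·tanφ'/tanβ.)
γ' = 18.7 − 9.81 = 8.89 kN/m³
Numerator = 0.0 + 8.89·2.5·cos²8.3°·tan27.4° = 0.0 + 8.89·2.5·0.9792·0.5184 = 11.280 kPa
Denominator = 18.7·2.5·sin8.3°·cos8.3° = 18.7·2.5·0.1444·0.9895 = 6.678 kPa
FS = 11.280 / 6.678 = 1.689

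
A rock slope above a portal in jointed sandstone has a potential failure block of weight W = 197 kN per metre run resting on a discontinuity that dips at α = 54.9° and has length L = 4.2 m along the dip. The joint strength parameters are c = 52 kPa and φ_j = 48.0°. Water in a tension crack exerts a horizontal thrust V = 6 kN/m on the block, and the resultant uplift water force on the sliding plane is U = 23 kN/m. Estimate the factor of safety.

FS = 1.90

Resolving the block weight along and normal to the plane and applying the Mohr–Coulomb strength on the joint:
N' = W cosα − U − V sinα = 197·cos54.9° − 23 − 6·sin54.9° = 85.4 kN/m
Driving force T = W sinα + V cosα = 197·sin54.9° + 6·cos54.9° = 164.6 kN/m
Resisting force R = c·L + N'·tanφ_j = 52·4.2 + 85.4·tan48.0° = 218.4 + 94.8 = 313.2 kN/m
FS = R / T = 313.2 / 164.6 = 1.903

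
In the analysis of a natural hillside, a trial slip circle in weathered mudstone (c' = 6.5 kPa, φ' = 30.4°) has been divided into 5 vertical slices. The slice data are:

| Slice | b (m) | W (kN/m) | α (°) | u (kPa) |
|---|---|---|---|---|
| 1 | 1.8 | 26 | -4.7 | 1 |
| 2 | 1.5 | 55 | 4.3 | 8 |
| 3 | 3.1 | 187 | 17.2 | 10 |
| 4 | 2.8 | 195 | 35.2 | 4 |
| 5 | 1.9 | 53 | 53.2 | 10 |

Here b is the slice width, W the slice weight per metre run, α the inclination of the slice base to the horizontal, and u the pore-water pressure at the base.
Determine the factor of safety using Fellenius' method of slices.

FS = 1.40

Ordinary method of slices: FS = Σ[c'·Δl_i + (W_i cosα_i − u_i·Δl_i)·tanφ'] / Σ W_i sinα_i, with Δl_i = b_i / cosα_i.
Slice 1: Δl = 1.8/cos(-4.7°) = 1.806 m; N'_1 = 26·cos(-4.7°) − 1·1.806 = 24.1; c'Δl = 11.74; W sinα = -2.1
Slice 2: Δl = 1.5/cos4.3° = 1.504 m; N'_2 = 55·cos4.3° − 8·1.504 = 42.8; c'Δl = 9.78; W sinα = 4.1
Slice 3: Δl = 3.1/cos17.2° = 3.245 m; N'_3 = 187·cos17.2° − 10·3.245 = 146.2; c'Δl = 21.09; W sinα = 55.3
Slice 4: Δl = 2.8/cos35.2° = 3.427 m; N'_4 = 195·cos35.2° − 4·3.427 = 145.6; c'Δl = 22.27; W sinα = 112.4
Slice 5: Δl = 1.9/cos53.2° = 3.172 m; N'_5 = 53·cos53.2° − 10·3.172 = 0.0; c'Δl = 20.62; W sinα = 42.4
Σc'Δl = 85.5 kN/m; ΣN' = 358.8 kN/m; ΣW sinα = 212.1 kN/m
Resisting = 85.5 + 358.8·tan30.4° = 85.5 + 210.5 = 296.0 kN/m
FS = 296.0 / 212.1 = 1.395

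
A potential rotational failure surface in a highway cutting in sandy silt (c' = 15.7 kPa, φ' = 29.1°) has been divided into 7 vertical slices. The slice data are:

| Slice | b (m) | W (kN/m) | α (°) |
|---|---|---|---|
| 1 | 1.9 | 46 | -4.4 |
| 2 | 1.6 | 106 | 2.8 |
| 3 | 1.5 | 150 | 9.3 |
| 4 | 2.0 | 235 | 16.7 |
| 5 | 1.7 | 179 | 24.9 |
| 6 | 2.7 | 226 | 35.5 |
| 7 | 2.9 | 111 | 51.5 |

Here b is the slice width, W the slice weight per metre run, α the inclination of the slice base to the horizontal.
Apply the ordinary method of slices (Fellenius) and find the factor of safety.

FS = 2.04

Ordinary method of slices: FS = Σ[c'·Δl_i + (W_i cosα_i)·tanφ'] / Σ W_i sinα_i, with Δl_i = b_i / cosα_i.
Slice 1: Δl = 1.9/cos(-4.4°) = 1.906 m; N'_1 = 46·cos(-4.4°) = 45.9; c'Δl = 29.92; W sinα = -3.5
Slice 2: Δl = 1.6/cos2.8° = 1.602 m; N'_2 = 106·cos2.8° = 105.9; c'Δl = 25.15; W sinα = 5.2
Slice 3: Δl = 1.5/cos9.3° = 1.520 m; N'_3 = 150·cos9.3° = 148.0; c'Δl = 23.86; W sinα = 24.2
Slice 4: Δl = 2.0/cos16.7° = 2.088 m; N'_4 = 235·cos16.7° = 225.1; c'Δl = 32.78; W sinα = 67.5
Slice 5: Δl = 1.7/cos24.9° = 1.874 m; N'_5 = 179·cos24.9° = 162.4; c'Δl = 29.43; W sinα = 75.4
Slice 6: Δl = 2.7/cos35.5° = 3.316 m; N'_6 = 226·cos35.5° = 184.0; c'Δl = 52.07; W sinα = 131.2
Slice 7: Δl = 2.9/cos51.5° = 4.659 m; N'_7 = 111·cos51.5° = 69.1; c'Δl = 73.14; W sinα = 86.9
Σc'Δl = 266.3 kN/m; ΣN' = 940.3 kN/m; ΣW sinα = 386.9 kN/m
Resisting = 266.3 + 940.3·tan29.1° = 266.3 + 523.4 = 789.7 kN/m
FS = 789.7 / 386.9 = 2.041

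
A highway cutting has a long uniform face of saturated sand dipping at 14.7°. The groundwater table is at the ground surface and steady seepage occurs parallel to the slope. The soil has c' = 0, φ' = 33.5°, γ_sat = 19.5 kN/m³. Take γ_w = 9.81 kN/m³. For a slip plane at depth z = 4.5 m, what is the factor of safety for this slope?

FS = 1.25

With seepage parallel to the slope and the water table at the surface, the effective normal stress on the slip plane uses the buoyant unit weight γ' = γ_sat − γ_w while the driving shear stress uses γ_sat:
FS = [c' + γ' z cos²β tanφ'] / [γ_sat z sinβ cosβ]
(For c' = 0 this reduces to FS = (γ'/γ_sat)·tanφ'/tanβ.)
γ' = 19.5 − 9.81 = 9.69 kN/m³
Numerator = 0.0 + 9.69·4.5·cos²14.7°·tan33.5° = 0.0 + 9.69·4.5·0.9356·0.6619 = 27.003 kPa
Denominator = 19.5·4.5·sin14.7°·cos14.7° = 19.5·4.5·0.2538·0.9673 = 21.538 kPa
FS = 27.003 / 21.538 = 1.254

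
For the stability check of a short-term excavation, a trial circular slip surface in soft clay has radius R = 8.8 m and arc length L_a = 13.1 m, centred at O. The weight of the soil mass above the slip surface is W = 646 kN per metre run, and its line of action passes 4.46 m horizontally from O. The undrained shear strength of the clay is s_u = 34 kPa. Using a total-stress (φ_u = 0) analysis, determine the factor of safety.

Taking moments about the centre O, the resisting moment is provided by the undrained shear strength acting along the arc:
M_R = s_u·L_a·R = 34·13.10·8.8 = 3919.5 kN·m/m
M_D = W·d = 646·4.46 = 2881.2 kN·m/m
FS = M_R / M_D = 3919.5 / 2881.2 = 1.360

FS = 1.36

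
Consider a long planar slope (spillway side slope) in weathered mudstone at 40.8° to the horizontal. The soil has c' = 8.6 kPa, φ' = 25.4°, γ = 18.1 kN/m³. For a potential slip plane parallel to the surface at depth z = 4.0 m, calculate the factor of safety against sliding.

For an infinite slope with a slip plane parallel to the surface (no pore pressure): FS = [c' + γz cos²β tanφ'] / [γz sinβ cosβ].
γz = 18.1·4.0 = 72.40 kN/m²
Numerator = 8.6 + 72.40·cos²40.8°·tan25.4° = 8.6 + 72.40·0.5730·0.4748 = 28.300 kPa
Denominator = 72.40·sin40.8°·cos40.8° = 72.40·0.6534·0.7570 = 35.812 kPa
FS = 28.300 / 35.812 = 0.790

FS = 0.79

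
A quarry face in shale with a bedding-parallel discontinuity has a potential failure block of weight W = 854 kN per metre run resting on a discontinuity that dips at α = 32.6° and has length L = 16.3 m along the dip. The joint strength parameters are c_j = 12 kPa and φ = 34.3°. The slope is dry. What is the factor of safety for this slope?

Resolving the block weight along and normal to the plane and applying the Mohr–Coulomb strength on the joint:
N' = W cosα = 854·cos32.6° = 719.5 kN/m
Driving force T = W sinα = 854·sin32.6° = 460.1 kN/m
Resisting force R = c_j·L + N'·tanφ = 12·16.3 + 719.5·tan34.3° = 195.6 + 490.8 = 686.4 kN/m
FS = R / T = 686.4 / 460.1 = 1.492

FS = 1.49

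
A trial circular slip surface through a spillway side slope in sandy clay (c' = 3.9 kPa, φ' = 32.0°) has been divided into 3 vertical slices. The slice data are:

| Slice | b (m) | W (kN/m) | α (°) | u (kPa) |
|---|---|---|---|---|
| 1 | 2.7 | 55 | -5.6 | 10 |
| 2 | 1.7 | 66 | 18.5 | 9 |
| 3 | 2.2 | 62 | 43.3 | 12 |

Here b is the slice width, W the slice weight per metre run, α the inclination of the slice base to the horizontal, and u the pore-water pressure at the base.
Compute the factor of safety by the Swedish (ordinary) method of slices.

Ordinary method of slices: FS = Σ[c'·Δl_i + (W_i cosα_i − u_i·Δl_i)·tanφ'] / Σ W_i sinα_i, with Δl_i = b_i / cosα_i.
Slice 1: Δl = 2.7/cos(-5.6°) = 2.713 m; N'_1 = 55·cos(-5.6°) − 10·2.713 = 27.6; c'Δl = 10.58; W sinα = -5.4
Slice 2: Δl = 1.7/cos18.5° = 1.793 m; N'_2 = 66·cos18.5° − 9·1.793 = 46.5; c'Δl = 6.99; W sinα = 20.9
Slice 3: Δl = 2.2/cos43.3° = 3.023 m; N'_3 = 62·cos43.3° − 12·3.023 = 8.8; c'Δl = 11.79; W sinα = 42.5
Σc'Δl = 29.4 kN/m; ΣN' = 82.9 kN/m; ΣW sinα = 58.1 kN/m
Resisting = 29.4 + 82.9·tan32.0° = 29.4 + 51.8 = 81.2 kN/m
FS = 81.2 / 58.1 = 1.397

FS = 1.40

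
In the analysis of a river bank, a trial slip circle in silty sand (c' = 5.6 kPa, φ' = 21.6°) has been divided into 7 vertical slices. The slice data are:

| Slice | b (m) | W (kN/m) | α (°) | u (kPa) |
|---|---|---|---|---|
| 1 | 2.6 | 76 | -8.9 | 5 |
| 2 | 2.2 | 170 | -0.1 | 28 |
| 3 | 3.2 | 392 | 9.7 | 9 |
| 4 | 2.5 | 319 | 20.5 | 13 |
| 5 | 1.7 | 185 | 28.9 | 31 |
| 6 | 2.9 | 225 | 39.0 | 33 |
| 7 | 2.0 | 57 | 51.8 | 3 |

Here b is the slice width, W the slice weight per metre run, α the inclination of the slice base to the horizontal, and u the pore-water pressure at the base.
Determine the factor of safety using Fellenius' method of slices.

FS = 1.12

Ordinary method of slices: FS = Σ[c'·Δl_i + (W_i cosα_i − u_i·Δl_i)·tanφ'] / Σ W_i sinα_i, with Δl_i = b_i / cosα_i.
Slice 1: Δl = 2.6/cos(-8.9°) = 2.632 m; N'_1 = 76·cos(-8.9°) − 5·2.632 = 61.9; c'Δl = 14.74; W sinα = -11.8
Slice 2: Δl = 2.2/cos(-0.1°) = 2.200 m; N'_2 = 170·cos(-0.1°) − 28·2.200 = 108.4; c'Δl = 12.32; W sinα = -0.3
Slice 3: Δl = 3.2/cos9.7° = 3.246 m; N'_3 = 392·cos9.7° − 9·3.246 = 357.2; c'Δl = 18.18; W sinα = 66.0
Slice 4: Δl = 2.5/cos20.5° = 2.669 m; N'_4 = 319·cos20.5° − 13·2.669 = 264.1; c'Δl = 14.95; W sinα = 111.7
Slice 5: Δl = 1.7/cos28.9° = 1.942 m; N'_5 = 185·cos28.9° − 31·1.942 = 101.8; c'Δl = 10.87; W sinα = 89.4
Slice 6: Δl = 2.9/cos39.0° = 3.732 m; N'_6 = 225·cos39.0° − 33·3.732 = 51.7; c'Δl = 20.90; W sinα = 141.6
Slice 7: Δl = 2.0/cos51.8° = 3.234 m; N'_7 = 57·cos51.8° − 3·3.234 = 25.5; c'Δl = 18.11; W sinα = 44.8
Σc'Δl = 110.1 kN/m; ΣN' = 970.6 kN/m; ΣW sinα = 441.5 kN/m
Resisting = 110.1 + 970.6·tan21.6° = 110.1 + 384.3 = 494.4 kN/m
FS = 494.4 / 441.5 = 1.120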